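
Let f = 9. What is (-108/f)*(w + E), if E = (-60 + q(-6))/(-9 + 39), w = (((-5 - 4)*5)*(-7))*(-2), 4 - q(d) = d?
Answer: 7580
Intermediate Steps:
q(d) = 4 - d
w = -630 (w = (-9*5*(-7))*(-2) = -45*(-7)*(-2) = 315*(-2) = -630)
E = -5/3 (E = (-60 + (4 - 1*(-6)))/(-9 + 39) = (-60 + (4 + 6))/30 = (-60 + 10)*(1/30) = -50*1/30 = -5/3 ≈ -1.6667)
(-108/f)*(w + E) = (-108/9)*(-630 - 5/3) = -108*1/9*(-1895/3) = -12*(-1895/3) = 7580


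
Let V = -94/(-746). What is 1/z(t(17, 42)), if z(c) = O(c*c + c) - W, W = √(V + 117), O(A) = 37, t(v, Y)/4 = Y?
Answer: 13801/466949 + 2*√4073906/466949 ≈ 0.038201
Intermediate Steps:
t(v, Y) = 4*Y
V = 47/373 (V = -94*(-1/746) = 47/373 ≈ 0.12601)
W = 2*√4073906/373 (W = √(47/373 + 117) = √(43688/373) = 2*√4073906/373 ≈ 10.822)
z(c) = 37 - 2*√4073906/373
1/z(t(17, 42)) = 1/(37 - 2*√4073906/373)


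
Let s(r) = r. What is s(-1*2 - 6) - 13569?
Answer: -13577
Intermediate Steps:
s(-1*2 - 6) - 13569 = (-1*2 - 6) - 13569 = (-2 - 6) - 13569 = -8 - 13569 = -13577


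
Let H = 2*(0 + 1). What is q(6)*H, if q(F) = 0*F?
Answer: 0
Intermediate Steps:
q(F) = 0
H = 2 (H = 2*1 = 2)
q(6)*H = 0*2 = 0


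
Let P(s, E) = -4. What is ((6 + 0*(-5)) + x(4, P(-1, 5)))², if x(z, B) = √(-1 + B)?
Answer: (6 + I*√5)² ≈ 31.0 + 26.833*I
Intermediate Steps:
((6 + 0*(-5)) + x(4, P(-1, 5)))² = ((6 + 0*(-5)) + √(-1 - 4))² = ((6 + 0) + √(-5))² = (6 + I*√5)²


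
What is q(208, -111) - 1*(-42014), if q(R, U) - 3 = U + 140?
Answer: 42046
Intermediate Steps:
q(R, U) = 143 + U (q(R, U) = 3 + (U + 140) = 3 + (140 + U) = 143 + U)
q(208, -111) - 1*(-42014) = (143 - 111) - 1*(-42014) = 32 + 42014 = 42046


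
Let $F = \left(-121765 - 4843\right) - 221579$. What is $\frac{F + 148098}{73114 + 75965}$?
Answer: $- \frac{200089}{149079} \approx -1.3422$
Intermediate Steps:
$F = -348187$ ($F = -126608 - 221579 = -348187$)
$\frac{F + 148098}{73114 + 75965} = \frac{-348187 + 148098}{73114 + 75965} = - \frac{200089}{149079}$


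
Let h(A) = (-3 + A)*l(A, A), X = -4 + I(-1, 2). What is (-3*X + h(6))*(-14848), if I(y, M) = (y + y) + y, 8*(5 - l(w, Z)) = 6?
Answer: -501120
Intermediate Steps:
l(w, Z) = 17/4 (l(w, Z) = 5 - ⅛*6 = 5 - ¾ = 17/4)
I(y, M) = 3*y (I(y, M) = 2*y + y = 3*y)
X = -7 (X = -4 + 3*(-1) = -4 - 3 = -7)
h(A) = -51/4 + 17*A/4 (h(A) = (-3 + A)*(17/4) = -51/4 + 17*A/4)
(-3*X + h(6))*(-14848) = (-3*(-7) + (-51/4 + (17/4)*6))*(-14848) = (21 + (-51/4 + 51/2))*(-14848) = (21 + 51/4)*(-14848) = (135/4)*(-14848) = -501120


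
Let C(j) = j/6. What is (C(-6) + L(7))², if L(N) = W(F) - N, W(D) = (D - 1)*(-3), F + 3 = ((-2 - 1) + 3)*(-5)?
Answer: 16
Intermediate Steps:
C(j) = j/6 (C(j) = j*(⅙) = j/6)
F = -3 (F = -3 + ((-2 - 1) + 3)*(-5) = -3 + (-3 + 3)*(-5) = -3 + 0*(-5) = -3 + 0 = -3)
W(D) = 3 - 3*D (W(D) = (-1 + D)*(-3) = 3 - 3*D)
L(N) = 12 - N (L(N) = (3 - 3*(-3)) - N = (3 + 9) - N = 12 - N)
(C(-6) + L(7))² = ((⅙)*(-6) + (12 - 1*7))² = (-1 + (12 - 7))² = (-1 + 5)² = 4² = 16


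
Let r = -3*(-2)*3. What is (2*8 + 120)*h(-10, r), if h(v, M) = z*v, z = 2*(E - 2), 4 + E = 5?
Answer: 2720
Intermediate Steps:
r = 18 (r = 6*3 = 18)
E = 1 (E = -4 + 5 = 1)
z = -2 (z = 2*(1 - 2) = 2*(-1) = -2)
h(v, M) = -2*v
(2*8 + 120)*h(-10, r) = (2*8 + 120)*(-2*(-10)) = (16 + 120)*20 = 136*20 = 2720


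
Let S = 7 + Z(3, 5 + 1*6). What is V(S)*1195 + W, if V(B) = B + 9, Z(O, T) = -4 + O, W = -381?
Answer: 17544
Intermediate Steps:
S = 6 (S = 7 + (-4 + 3) = 7 - 1 = 6)
V(B) = 9 + B
V(S)*1195 + W = (9 + 6)*1195 - 381 = 15*1195 - 381 = 17925 - 381 = 17544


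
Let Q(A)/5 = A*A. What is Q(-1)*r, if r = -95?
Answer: -475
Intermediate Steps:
Q(A) = 5*A² (Q(A) = 5*(A*A) = 5*A²)
Q(-1)*r = (5*(-1)²)*(-95) = (5*1)*(-95) = 5*(-95) = -475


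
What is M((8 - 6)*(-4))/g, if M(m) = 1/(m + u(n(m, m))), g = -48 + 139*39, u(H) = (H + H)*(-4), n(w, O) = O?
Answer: 1/300888 ≈ 3.3235e-6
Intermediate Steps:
u(H) = -8*H (u(H) = (2*H)*(-4) = -8*H)
g = 5373 (g = -48 + 5421 = 5373)
M(m) = -1/(7*m) (M(m) = 1/(m - 8*m) = 1/(-7*m) = -1/(7*m))
M((8 - 6)*(-4))/g = -(-1/(4*(8 - 6)))/7/5373 = -1/(7*(2*(-4)))*(1/5373) = -1/7/(-8)*(1/5373) = -1/7*(-1/8)*(1/5373) = (1/56)*(1/5373) = 1/300888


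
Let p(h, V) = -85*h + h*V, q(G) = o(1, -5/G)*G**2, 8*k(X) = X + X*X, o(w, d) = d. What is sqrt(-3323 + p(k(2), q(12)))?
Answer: I*sqrt(13727)/2 ≈ 58.581*I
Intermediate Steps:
k(X) = X/8 + X**2/8 (k(X) = (X + X*X)/8 = (X + X**2)/8 = X/8 + X**2/8)
q(G) = -5*G (q(G) = (-5/G)*G**2 = -5*G)
p(h, V) = -85*h + V*h
sqrt(-3323 + p(k(2), q(12))) = sqrt(-3323 + ((1/8)*2*(1 + 2))*(-85 - 5*12)) = sqrt(-3323 + ((1/8)*2*3)*(-85 - 60)) = sqrt(-3323 + (3/4)*(-145)) = sqrt(-3323 - 435/4) = sqrt(-13727/4) = I*sqrt(13727)/2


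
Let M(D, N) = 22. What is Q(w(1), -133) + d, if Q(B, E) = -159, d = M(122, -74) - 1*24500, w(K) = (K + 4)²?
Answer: -24637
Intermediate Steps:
w(K) = (4 + K)²
d = -24478 (d = 22 - 1*24500 = 22 - 24500 = -24478)
Q(w(1), -133) + d = -159 - 24478 = -24637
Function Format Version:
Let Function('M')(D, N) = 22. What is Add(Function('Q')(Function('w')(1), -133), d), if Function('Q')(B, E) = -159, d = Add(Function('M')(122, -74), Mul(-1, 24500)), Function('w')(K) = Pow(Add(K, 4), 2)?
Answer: -24637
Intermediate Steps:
Function('w')(K) = Pow(Add(4, K), 2)
d = -24478 (d = Add(22, Mul(-1, 24500)) = Add(22, -24500) = -24478)
Add(Function('Q')(Function('w')(1), -133), d) = Add(-159, -24478) = -24637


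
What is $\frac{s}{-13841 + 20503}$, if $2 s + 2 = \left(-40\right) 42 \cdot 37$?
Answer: $- \frac{31081}{6662} \approx -4.6654$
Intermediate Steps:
$s = -31081$ ($s = -1 + \frac{\left(-40\right) 42 \cdot 37}{2} = -1 + \frac{\left(-1680\right) 37}{2} = -1 + \frac{1}{2} \left(-62160\right) = -1 - 31080 = -31081$)
$\frac{s}{-13841 + 20503} = - \frac{31081}{-13841 + 20503} = - \frac{31081}{6662}$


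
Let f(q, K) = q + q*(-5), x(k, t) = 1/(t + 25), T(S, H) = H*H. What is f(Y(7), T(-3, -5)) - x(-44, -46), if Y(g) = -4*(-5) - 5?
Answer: -1259/21 ≈ -59.952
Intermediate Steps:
Y(g) = 15 (Y(g) = 20 - 5 = 15)
T(S, H) = H²
x(k, t) = 1/(25 + t)
f(q, K) = -4*q (f(q, K) = q - 5*q = -4*q)
f(Y(7), T(-3, -5)) - x(-44, -46) = -4*15 - 1/(25 - 46) = -60 - 1/(-21) = -60 - 1*(-1/21) = -60 + 1/21 = -1259/21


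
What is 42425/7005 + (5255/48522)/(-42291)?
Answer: 5803861715405/958304502234 ≈ 6.0564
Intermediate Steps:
42425/7005 + (5255/48522)/(-42291) = 42425*(1/7005) + (5255*(1/48522))*(-1/42291) = 8485/1401 + (5255/48522)*(-1/42291) = 8485/1401 - 5255/2052043902 = 5803861715405/958304502234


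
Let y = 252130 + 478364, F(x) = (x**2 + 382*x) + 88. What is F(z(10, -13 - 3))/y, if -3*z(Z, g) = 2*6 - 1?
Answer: -11693/6574446 ≈ -0.0017786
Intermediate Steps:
z(Z, g) = -11/3 (z(Z, g) = -(2*6 - 1)/3 = -(12 - 1)/3 = -1/3*11 = -11/3)
F(x) = 88 + x**2 + 382*x
y = 730494
F(z(10, -13 - 3))/y = (88 + (-11/3)**2 + 382*(-11/3))/730494 = (88 + 121/9 - 4202/3)*(1/730494) = -11693/9*1/730494 = -11693/6574446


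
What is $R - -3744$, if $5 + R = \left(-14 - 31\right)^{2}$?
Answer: $5764$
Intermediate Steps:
$R = 2020$ ($R = -5 + \left(-14 - 31\right)^{2} = -5 + \left(-45\right)^{2} = -5 + 2025 = 2020$)
$R - -3744 = 2020 - -3744 = 2020 + 3744 = 5764$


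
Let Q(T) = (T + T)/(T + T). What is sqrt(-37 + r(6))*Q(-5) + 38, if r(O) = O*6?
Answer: 38 + I ≈ 38.0 + 1.0*I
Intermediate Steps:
r(O) = 6*O
Q(T) = 1 (Q(T) = (2*T)/((2*T)) = (2*T)*(1/(2*T)) = 1)
sqrt(-37 + r(6))*Q(-5) + 38 = sqrt(-37 + 6*6)*1 + 38 = sqrt(-37 + 36)*1 + 38 = sqrt(-1)*1 + 38 = I*1 + 38 = I + 38 = 38 + I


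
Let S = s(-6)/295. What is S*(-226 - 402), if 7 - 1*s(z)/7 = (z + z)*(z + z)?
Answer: 602252/295 ≈ 2041.5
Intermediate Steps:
s(z) = 49 - 28*z² (s(z) = 49 - 7*(z + z)*(z + z) = 49 - 7*2*z*2*z = 49 - 28*z²)
S = -959/295 (S = (49 - 28*(-6)²)/295 = (49 - 28*36)*(1/295) = (49 - 1008)*(1/295) = -959*1/295 = -959/295 ≈ -3.2508)
S*(-226 - 402) = -959*(-226 - 402)/295 = -959/295*(-628) = 602252/295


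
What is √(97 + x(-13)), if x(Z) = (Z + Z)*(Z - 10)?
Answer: √695 ≈ 26.363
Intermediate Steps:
x(Z) = 2*Z*(-10 + Z) (x(Z) = (2*Z)*(-10 + Z) = 2*Z*(-10 + Z))
√(97 + x(-13)) = √(97 + 2*(-13)*(-10 - 13)) = √(97 + 2*(-13)*(-23)) = √(97 + 598) = √695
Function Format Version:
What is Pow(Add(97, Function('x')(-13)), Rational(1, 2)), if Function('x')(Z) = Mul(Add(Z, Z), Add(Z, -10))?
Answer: Pow(695, Rational(1, 2)) ≈ 26.363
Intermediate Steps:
Function('x')(Z) = Mul(2, Z, Add(-10, Z)) (Function('x')(Z) = Mul(Mul(2, Z), Add(-10, Z)) = Mul(2, Z, Add(-10, Z)))
Pow(Add(97, Function('x')(-13)), Rational(1, 2)) = Pow(Add(97, Mul(2, -13, Add(-10, -13))), Rational(1, 2)) = Pow(Add(97, Mul(2, -13, -23)), Rational(1, 2)) = Pow(Add(97, 598), Rational(1, 2)) = Pow(695, Rational(1, 2))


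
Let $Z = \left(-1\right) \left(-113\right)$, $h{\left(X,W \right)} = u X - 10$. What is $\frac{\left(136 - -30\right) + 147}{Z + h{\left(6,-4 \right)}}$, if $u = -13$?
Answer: $\frac{313}{25} \approx 12.52$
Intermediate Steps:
$h{\left(X,W \right)} = -10 - 13 X$ ($h{\left(X,W \right)} = - 13 X - 10 = -10 - 13 X$)
$Z = 113$
$\frac{\left(136 - -30\right) + 147}{Z + h{\left(6,-4 \right)}} = \frac{\left(136 - -30\right) + 147}{113 - 88} = \frac{\left(136 + 30\right) + 147}{113 - 88} = \frac{166 + 147}{113 - 88} = \frac{313}{25}$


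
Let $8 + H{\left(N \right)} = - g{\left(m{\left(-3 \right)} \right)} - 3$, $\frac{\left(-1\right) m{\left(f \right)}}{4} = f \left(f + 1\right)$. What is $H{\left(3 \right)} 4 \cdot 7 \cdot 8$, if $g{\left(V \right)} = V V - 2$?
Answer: $-131040$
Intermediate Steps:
$m{\left(f \right)} = - 4 f \left(1 + f\right)$ ($m{\left(f \right)} = - 4 f \left(f + 1\right) = - 4 f \left(1 + f\right)$)
$g{\left(V \right)} = -2 + V^{2}$ ($g{\left(V \right)} = V^{2} - 2 = -2 + V^{2}$)
$H{\left(N \right)} = -585$ ($H{\left(N \right)} = -8 - \left(1 + \left(\left(-4\right) \left(-3\right) \left(1 - 3\right)\right)^{2}\right) = -8 - \left(1 + \left(\left(-4\right) \left(-3\right) \left(-2\right)\right)^{2}\right) = -8 - 577 = -585$)
$H{\left(3 \right)} 4 \cdot 7 \cdot 8 = - 585 \cdot 4 \cdot 7 \cdot 8 = - 585 \cdot 28 \cdot 8 = \left(-585\right) 224 = -131040$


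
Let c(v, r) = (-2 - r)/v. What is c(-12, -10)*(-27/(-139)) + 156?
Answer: 21666/139 ≈ 155.87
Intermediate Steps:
c(v, r) = (-2 - r)/v
c(-12, -10)*(-27/(-139)) + 156 = ((-2 - 1*(-10))/(-12))*(-27/(-139)) + 156 = (-(-2 + 10)/12)*(-27*(-1/139)) + 156 = -1/12*8*(27/139) + 156 = -2/3*27/139 + 156 = -18/139 + 156 = 21666/139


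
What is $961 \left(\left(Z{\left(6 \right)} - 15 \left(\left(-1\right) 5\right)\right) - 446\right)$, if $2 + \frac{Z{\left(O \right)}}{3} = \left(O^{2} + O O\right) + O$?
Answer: $-137423$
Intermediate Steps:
$Z{\left(O \right)} = -6 + 3 O + 6 O^{2}$ ($Z{\left(O \right)} = -6 + 3 \left(\left(O^{2} + O O\right) + O\right) = -6 + 3 \left(\left(O^{2} + O^{2}\right) + O\right) = -6 + 3 \left(2 O^{2} + O\right) = -6 + 3 \left(O + 2 O^{2}\right) = -6 + \left(3 O + 6 O^{2}\right) = -6 + 3 O + 6 O^{2}$)
$961 \left(\left(Z{\left(6 \right)} - 15 \left(\left(-1\right) 5\right)\right) - 446\right) = 961 \left(\left(\left(-6 + 3 \cdot 6 + 6 \cdot 6^{2}\right) - 15 \left(\left(-1\right) 5\right)\right) - 446\right) = 961 \left(\left(\left(-6 + 18 + 6 \cdot 36\right) - -75\right) + \left(-716 + 270\right)\right) = 961 \left(\left(\left(-6 + 18 + 216\right) + 75\right) - 446\right) = 961 \left(\left(228 + 75\right) - 446\right) = 961 \left(303 - 446\right) = 961 \left(-143\right) = -137423$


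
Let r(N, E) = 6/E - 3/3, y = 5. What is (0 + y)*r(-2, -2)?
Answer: -20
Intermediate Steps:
r(N, E) = -1 + 6/E (r(N, E) = 6/E - 3*⅓ = 6/E - 1 = -1 + 6/E)
(0 + y)*r(-2, -2) = (0 + 5)*((6 - 1*(-2))/(-2)) = 5*(-(6 + 2)/2) = 5*(-½*8) = 5*(-4) = -20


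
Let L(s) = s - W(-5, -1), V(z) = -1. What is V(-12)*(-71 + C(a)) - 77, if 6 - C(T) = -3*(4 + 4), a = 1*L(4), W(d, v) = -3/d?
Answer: -36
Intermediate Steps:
L(s) = -⅗ + s (L(s) = s - (-3)/(-5) = s - (-3)*(-1)/5 = s - 1*⅗ = s - ⅗ = -⅗ + s)
a = 17/5 (a = 1*(-⅗ + 4) = 1*(17/5) = 17/5 ≈ 3.4000)
C(T) = 30 (C(T) = 6 - (-3)*(4 + 4) = 6 - (-3)*8 = 6 - 1*(-24) = 6 + 24 = 30)
V(-12)*(-71 + C(a)) - 77 = -(-71 + 30) - 77 = -1*(-41) - 77 = 41 - 77 = -36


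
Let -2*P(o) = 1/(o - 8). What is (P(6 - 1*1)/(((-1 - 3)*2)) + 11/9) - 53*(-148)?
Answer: 1129709/144 ≈ 7845.2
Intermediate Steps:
P(o) = -1/(2*(-8 + o)) (P(o) = -1/(2*(o - 8)) = -1/(2*(-8 + o)))
(P(6 - 1*1)/(((-1 - 3)*2)) + 11/9) - 53*(-148) = ((-1/(-16 + 2*(6 - 1*1)))/(((-1 - 3)*2)) + 11/9) - 53*(-148) = ((-1/(-16 + 2*(6 - 1)))/((-4*2)) + 11*(⅑)) + 7844 = (-1/(-16 + 2*5)/(-8) + 11/9) + 7844 = (-1/(-16 + 10)*(-⅛) + 11/9) + 7844 = (-1/(-6)*(-⅛) + 11/9) + 7844 = (-1*(-⅙)*(-⅛) + 11/9) + 7844 = ((⅙)*(-⅛) + 11/9) + 7844 = (-1/48 + 11/9) + 7844 = 173/144 + 7844 = 1129709/144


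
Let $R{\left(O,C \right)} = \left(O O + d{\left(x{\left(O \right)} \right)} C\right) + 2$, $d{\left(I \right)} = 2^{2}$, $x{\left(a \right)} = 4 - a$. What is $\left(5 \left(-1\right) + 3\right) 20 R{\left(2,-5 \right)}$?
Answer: $560$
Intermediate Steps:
$d{\left(I \right)} = 4$
$R{\left(O,C \right)} = 2 + O^{2} + 4 C$ ($R{\left(O,C \right)} = \left(O O + 4 C\right) + 2 = \left(O^{2} + 4 C\right) + 2 = 2 + O^{2} + 4 C$)
$\left(5 \left(-1\right) + 3\right) 20 R{\left(2,-5 \right)} = \left(5 \left(-1\right) + 3\right) 20 \left(2 + 2^{2} + 4 \left(-5\right)\right) = \left(-5 + 3\right) 20 \left(2 + 4 - 20\right) = \left(-2\right) 20 \left(-14\right) = \left(-40\right) \left(-14\right) = 560$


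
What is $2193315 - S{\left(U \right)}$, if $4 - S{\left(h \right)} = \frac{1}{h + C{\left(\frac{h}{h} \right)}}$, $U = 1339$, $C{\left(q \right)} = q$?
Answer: $\frac{2939036741}{1340} \approx 2.1933 \cdot 10^{6}$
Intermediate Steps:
$S{\left(h \right)} = 4 - \frac{1}{1 + h}$ ($S{\left(h \right)} = 4 - \frac{1}{h + \frac{h}{h}} = 4 - \frac{1}{h + 1} = 4 - \frac{1}{1 + h}$)
$2193315 - S{\left(U \right)} = 2193315 - \frac{3 + 4 \cdot 1339}{1 + 1339} = 2193315 - \frac{3 + 5356}{1340} = 2193315 - \frac{1}{1340} \cdot 5359 = 2193315 - \frac{5359}{1340} = \frac{2939036741}{1340}$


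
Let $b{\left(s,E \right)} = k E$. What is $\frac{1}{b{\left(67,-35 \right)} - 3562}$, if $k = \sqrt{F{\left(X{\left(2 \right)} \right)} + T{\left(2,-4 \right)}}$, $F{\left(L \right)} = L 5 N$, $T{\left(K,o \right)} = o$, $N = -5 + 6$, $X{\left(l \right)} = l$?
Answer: $- \frac{1781}{6340247} + \frac{35 \sqrt{6}}{12680494} \approx -0.00027414$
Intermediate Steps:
$N = 1$
$F{\left(L \right)} = 5 L$ ($F{\left(L \right)} = L 5 \cdot 1 = 5 L 1 = 5 L$)
$k = \sqrt{6}$ ($k = \sqrt{5 \cdot 2 - 4} = \sqrt{10 - 4} = \sqrt{6} \approx 2.4495$)
$b{\left(s,E \right)} = E \sqrt{6}$ ($b{\left(s,E \right)} = \sqrt{6} E = E \sqrt{6}$)
$\frac{1}{b{\left(67,-35 \right)} - 3562} = \frac{1}{- 35 \sqrt{6} - 3562} = \frac{1}{-3562 - 35 \sqrt{6}}$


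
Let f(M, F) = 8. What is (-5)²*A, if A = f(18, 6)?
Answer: 200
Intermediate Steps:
A = 8
(-5)²*A = (-5)²*8 = 25*8 = 200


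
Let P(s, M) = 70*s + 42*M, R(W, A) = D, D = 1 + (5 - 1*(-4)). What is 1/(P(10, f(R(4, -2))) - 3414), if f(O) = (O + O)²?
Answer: 1/14086 ≈ 7.0993e-5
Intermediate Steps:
D = 10 (D = 1 + (5 + 4) = 1 + 9 = 10)
R(W, A) = 10
f(O) = 4*O² (f(O) = (2*O)² = 4*O²)
P(s, M) = 42*M + 70*s
1/(P(10, f(R(4, -2))) - 3414) = 1/((42*(4*10²) + 70*10) - 3414) = 1/((42*(4*100) + 700) - 3414) = 1/((42*400 + 700) - 3414) = 1/((16800 + 700) - 3414) = 1/(17500 - 3414) = 1/14086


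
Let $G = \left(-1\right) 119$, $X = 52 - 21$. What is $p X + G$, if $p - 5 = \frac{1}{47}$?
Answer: $\frac{1723}{47} \approx 36.66$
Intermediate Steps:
$X = 31$ ($X = 52 - 21 = 31$)
$p = \frac{236}{47}$ ($p = 5 + \frac{1}{47} = \frac{236}{47} \approx 5.0213$)
$G = -119$
$p X + G = \frac{236}{47} \cdot 31 - 119 = \frac{7316}{47} - 119 = \frac{1723}{47}$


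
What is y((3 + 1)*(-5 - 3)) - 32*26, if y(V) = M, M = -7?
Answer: -839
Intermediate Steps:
y(V) = -7
y((3 + 1)*(-5 - 3)) - 32*26 = -7 - 32*26 = -7 - 832 = -839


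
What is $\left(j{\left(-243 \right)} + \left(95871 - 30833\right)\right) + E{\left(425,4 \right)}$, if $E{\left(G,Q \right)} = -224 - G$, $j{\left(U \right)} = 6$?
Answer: $64395$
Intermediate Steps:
$\left(j{\left(-243 \right)} + \left(95871 - 30833\right)\right) + E{\left(425,4 \right)} = \left(6 + \left(95871 - 30833\right)\right) - 649 = \left(6 + 65038\right) - 649 = 65044 - 649 = 64395$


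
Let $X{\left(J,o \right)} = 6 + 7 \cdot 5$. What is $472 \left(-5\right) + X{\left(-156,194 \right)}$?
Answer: $-2319$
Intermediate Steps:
$X{\left(J,o \right)} = 41$ ($X{\left(J,o \right)} = 6 + 35 = 41$)
$472 \left(-5\right) + X{\left(-156,194 \right)} = 472 \left(-5\right) + 41 = -2360 + 41 = -2319$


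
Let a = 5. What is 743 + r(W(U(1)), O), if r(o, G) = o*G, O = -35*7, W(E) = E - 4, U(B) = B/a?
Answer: 1674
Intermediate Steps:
U(B) = B/5
W(E) = -4 + E
O = -245
r(o, G) = G*o
743 + r(W(U(1)), O) = 743 - 245*(-4 + (⅕)*1) = 743 - 245*(-4 + ⅕) = 743 - 245*(-19/5) = 743 + 931 = 1674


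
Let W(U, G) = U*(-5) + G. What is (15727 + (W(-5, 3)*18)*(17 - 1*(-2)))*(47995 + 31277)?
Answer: 2005819416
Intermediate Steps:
W(U, G) = G - 5*U (W(U, G) = -5*U + G = G - 5*U)
(15727 + (W(-5, 3)*18)*(17 - 1*(-2)))*(47995 + 31277) = (15727 + ((3 - 5*(-5))*18)*(17 - 1*(-2)))*(47995 + 31277) = (15727 + ((3 + 25)*18)*(17 + 2))*79272 = (15727 + (28*18)*19)*79272 = (15727 + 504*19)*79272 = (15727 + 9576)*79272 = 25303*79272 = 2005819416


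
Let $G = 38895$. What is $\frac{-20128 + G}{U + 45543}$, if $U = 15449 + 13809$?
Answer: $\frac{18767}{74801} \approx 0.25089$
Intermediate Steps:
$U = 29258$
$\frac{-20128 + G}{U + 45543} = \frac{-20128 + 38895}{29258 + 45543} = \frac{18767}{74801}$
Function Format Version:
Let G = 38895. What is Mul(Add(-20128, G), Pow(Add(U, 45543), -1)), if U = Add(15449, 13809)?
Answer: Rational(18767, 74801) ≈ 0.25089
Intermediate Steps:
U = 29258
Mul(Add(-20128, G), Pow(Add(U, 45543), -1)) = Mul(Add(-20128, 38895), Pow(Add(29258, 45543), -1)) = Mul(18767, Pow(74801, -1)) = Mul(18767, Rational(1, 74801)) = Rational(18767, 74801)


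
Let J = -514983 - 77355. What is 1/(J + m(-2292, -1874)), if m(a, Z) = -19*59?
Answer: -1/593459 ≈ -1.6850e-6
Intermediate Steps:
J = -592338
m(a, Z) = -1121
1/(J + m(-2292, -1874)) = 1/(-592338 - 1121) = 1/(-593459) = -1/593459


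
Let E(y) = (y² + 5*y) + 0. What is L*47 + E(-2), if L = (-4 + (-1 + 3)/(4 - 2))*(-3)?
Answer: 417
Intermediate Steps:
E(y) = y² + 5*y
L = 9 (L = (-4 + 2/2)*(-3) = (-4 + 2*(½))*(-3) = (-4 + 1)*(-3) = -3*(-3) = 9)
L*47 + E(-2) = 9*47 - 2*(5 - 2) = 423 - 2*3 = 423 - 6 = 417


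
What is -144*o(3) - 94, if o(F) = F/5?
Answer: -902/5 ≈ -180.40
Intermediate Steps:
o(F) = F/5 (o(F) = F*(⅕) = F/5)
-144*o(3) - 94 = -144*3/5 - 94 = -144*⅗ - 94 = -432/5 - 94 = -902/5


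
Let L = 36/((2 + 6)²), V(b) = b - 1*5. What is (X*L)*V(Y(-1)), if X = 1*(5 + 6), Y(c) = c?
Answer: -297/8 ≈ -37.125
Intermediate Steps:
V(b) = -5 + b (V(b) = b - 5 = -5 + b)
L = 9/16 (L = 36/(8²) = 36/64 = 36*(1/64) = 9/16 ≈ 0.56250)
X = 11 (X = 1*11 = 11)
(X*L)*V(Y(-1)) = (11*(9/16))*(-5 - 1) = (99/16)*(-6) = -297/8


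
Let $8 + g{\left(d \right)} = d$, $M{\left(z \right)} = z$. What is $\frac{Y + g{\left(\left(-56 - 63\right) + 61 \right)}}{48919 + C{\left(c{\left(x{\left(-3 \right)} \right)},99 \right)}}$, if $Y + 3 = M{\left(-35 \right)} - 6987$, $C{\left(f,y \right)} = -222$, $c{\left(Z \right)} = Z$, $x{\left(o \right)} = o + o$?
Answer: $- \frac{7091}{48697} \approx -0.14561$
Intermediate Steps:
$x{\left(o \right)} = 2 o$
$Y = -7025$ ($Y = -3 - 7022 = -7025$)
$g{\left(d \right)} = -8 + d$
$\frac{Y + g{\left(\left(-56 - 63\right) + 61 \right)}}{48919 + C{\left(c{\left(x{\left(-3 \right)} \right)},99 \right)}} = \frac{-7025 + \left(-8 + \left(\left(-56 - 63\right) + 61\right)\right)}{48919 - 222} = \frac{-7025 + \left(-8 + \left(-119 + 61\right)\right)}{48697} = \left(-7025 - 66\right) \frac{1}{48697} = \left(-7091\right) \frac{1}{48697} = - \frac{7091}{48697}$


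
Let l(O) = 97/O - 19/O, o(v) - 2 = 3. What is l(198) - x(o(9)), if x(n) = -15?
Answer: 508/33 ≈ 15.394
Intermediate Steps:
o(v) = 5 (o(v) = 2 + 3 = 5)
l(O) = 78/O
l(198) - x(o(9)) = 78/198 - 1*(-15) = 78*(1/198) + 15 = 13/33 + 15 = 508/33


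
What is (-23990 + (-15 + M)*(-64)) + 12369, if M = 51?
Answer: -13925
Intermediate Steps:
(-23990 + (-15 + M)*(-64)) + 12369 = (-23990 + (-15 + 51)*(-64)) + 12369 = (-23990 + 36*(-64)) + 12369 = (-23990 - 2304) + 12369 = -26294 + 12369 = -13925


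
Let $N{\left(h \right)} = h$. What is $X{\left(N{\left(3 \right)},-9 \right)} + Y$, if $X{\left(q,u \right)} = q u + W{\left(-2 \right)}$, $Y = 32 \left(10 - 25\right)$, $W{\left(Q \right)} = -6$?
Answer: $-513$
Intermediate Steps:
$Y = -480$ ($Y = 32 \left(-15\right) = -480$)
$X{\left(q,u \right)} = -6 + q u$ ($X{\left(q,u \right)} = q u - 6 = -6 + q u$)
$X{\left(N{\left(3 \right)},-9 \right)} + Y = \left(-6 + 3 \left(-9\right)\right) - 480 = \left(-6 - 27\right) - 480 = -33 - 480 = -513$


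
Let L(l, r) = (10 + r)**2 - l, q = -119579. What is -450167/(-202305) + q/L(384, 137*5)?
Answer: 193077621452/97640687505 ≈ 1.9774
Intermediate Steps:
-450167/(-202305) + q/L(384, 137*5) = -450167/(-202305) - 119579/((10 + 137*5)**2 - 1*384) = -450167*(-1/202305) - 119579/((10 + 685)**2 - 384) = 450167/202305 - 119579/(695**2 - 384) = 450167/202305 - 119579/(483025 - 384) = 450167/202305 - 119579/482641 = 193077621452/97640687505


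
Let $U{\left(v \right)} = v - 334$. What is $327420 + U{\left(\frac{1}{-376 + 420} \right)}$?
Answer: $\frac{14391785}{44} \approx 3.2709 \cdot 10^{5}$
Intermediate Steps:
$U{\left(v \right)} = -334 + v$ ($U{\left(v \right)} = v - 334 = -334 + v$)
$327420 + U{\left(\frac{1}{-376 + 420} \right)} = 327420 - \left(334 - \frac{1}{-376 + 420}\right) = 327420 - \left(334 - \frac{1}{44}\right) = 327420 + \left(-334 + \frac{1}{44}\right) = 327420 - \frac{14695}{44} = \frac{14391785}{44}$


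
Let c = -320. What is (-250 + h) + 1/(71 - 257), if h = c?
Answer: -106021/186 ≈ -570.01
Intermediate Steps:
h = -320
(-250 + h) + 1/(71 - 257) = (-250 - 320) + 1/(71 - 257) = -570 + 1/(-186) = -570 - 1/186 = -106021/186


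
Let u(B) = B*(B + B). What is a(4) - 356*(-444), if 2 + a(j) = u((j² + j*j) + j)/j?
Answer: 158710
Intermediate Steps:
u(B) = 2*B² (u(B) = B*(2*B) = 2*B²)
a(j) = -2 + 2*(j + 2*j²)²/j (a(j) = -2 + (2*((j² + j*j) + j)²)/j = -2 + (2*((j² + j²) + j)²)/j = -2 + (2*(2*j² + j)²)/j = -2 + (2*(j + 2*j²)²)/j = -2 + 2*(j + 2*j²)²/j)
a(4) - 356*(-444) = (-2 + 2*4*(1 + 2*4)²) - 356*(-444) = (-2 + 2*4*(1 + 8)²) + 158064 = (-2 + 2*4*9²) + 158064 = (-2 + 2*4*81) + 158064 = (-2 + 648) + 158064 = 646 + 158064 = 158710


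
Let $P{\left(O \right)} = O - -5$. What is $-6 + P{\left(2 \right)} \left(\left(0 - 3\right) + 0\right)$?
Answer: $-27$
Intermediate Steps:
$P{\left(O \right)} = 5 + O$ ($P{\left(O \right)} = O + 5 = 5 + O$)
$-6 + P{\left(2 \right)} \left(\left(0 - 3\right) + 0\right) = -6 + \left(5 + 2\right) \left(\left(0 - 3\right) + 0\right) = -6 + 7 \left(-3 + 0\right) = -6 + 7 \left(-3\right) = -6 - 21 = -27$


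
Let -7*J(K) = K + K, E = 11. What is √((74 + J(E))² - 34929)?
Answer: I*√1465505/7 ≈ 172.94*I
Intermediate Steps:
J(K) = -2*K/7 (J(K) = -(K + K)/7 = -2*K/7)
√((74 + J(E))² - 34929) = √((74 - 2/7*11)² - 34929) = √((74 - 22/7)² - 34929) = √((496/7)² - 34929) = √(246016/49 - 34929) = √(-1465505/49) = I*√1465505/7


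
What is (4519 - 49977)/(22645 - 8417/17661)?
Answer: -401416869/199962464 ≈ -2.0075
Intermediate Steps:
(4519 - 49977)/(22645 - 8417/17661) = -45458/(22645 - 8417*1/17661) = -45458/(22645 - 8417/17661) = -45458/399924928/17661 = -45458*17661/399924928 = -401416869/199962464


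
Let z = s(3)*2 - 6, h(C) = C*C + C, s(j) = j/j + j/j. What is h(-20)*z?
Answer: -760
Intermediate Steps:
s(j) = 2 (s(j) = 1 + 1 = 2)
h(C) = C + C² (h(C) = C² + C = C + C²)
z = -2 (z = 2*2 - 6 = 4 - 6 = -2)
h(-20)*z = -20*(1 - 20)*(-2) = -20*(-19)*(-2) = 380*(-2) = -760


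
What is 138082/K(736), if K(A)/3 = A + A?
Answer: 69041/2208 ≈ 31.269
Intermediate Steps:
K(A) = 6*A (K(A) = 3*(A + A) = 3*(2*A) = 6*A)
138082/K(736) = 138082/((6*736)) = 138082/4416 = 138082*(1/4416) = 69041/2208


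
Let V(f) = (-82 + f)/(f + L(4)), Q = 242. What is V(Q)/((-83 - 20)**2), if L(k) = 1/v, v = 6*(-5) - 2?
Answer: 5120/82145487 ≈ 6.2328e-5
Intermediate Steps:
v = -32 (v = -30 - 2 = -32)
L(k) = -1/32 (L(k) = 1/(-32) = -1/32)
V(f) = (-82 + f)/(-1/32 + f) (V(f) = (-82 + f)/(f - 1/32) = (-82 + f)/(-1/32 + f))
V(Q)/((-83 - 20)**2) = (32*(-82 + 242)/(-1 + 32*242))/((-83 - 20)**2) = (32*160/(-1 + 7744))/((-103)**2) = (32*160/7743)/10609 = (32*(1/7743)*160)*(1/10609) = (5120/7743)*(1/10609) = 5120/82145487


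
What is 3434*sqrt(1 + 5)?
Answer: 3434*sqrt(6) ≈ 8411.5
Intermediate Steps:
3434*sqrt(1 + 5) = 3434*sqrt(6)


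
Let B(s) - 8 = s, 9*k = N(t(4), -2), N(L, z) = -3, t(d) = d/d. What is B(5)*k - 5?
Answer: -28/3 ≈ -9.3333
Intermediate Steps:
t(d) = 1
k = -⅓ (k = (⅑)*(-3) = -⅓ ≈ -0.33333)
B(s) = 8 + s
B(5)*k - 5 = (8 + 5)*(-⅓) - 5 = 13*(-⅓) - 5 = -13/3 - 5 = -28/3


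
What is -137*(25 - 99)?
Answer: 10138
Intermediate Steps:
-137*(25 - 99) = -137*(-74) = 10138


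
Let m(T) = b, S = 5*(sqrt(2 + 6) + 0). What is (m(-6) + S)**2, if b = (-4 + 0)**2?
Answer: 456 + 320*sqrt(2) ≈ 908.55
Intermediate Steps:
S = 10*sqrt(2) (S = 5*(sqrt(8) + 0) = 5*(2*sqrt(2) + 0) = 5*(2*sqrt(2)) = 10*sqrt(2) ≈ 14.142)
b = 16 (b = (-4)**2 = 16)
m(T) = 16
(m(-6) + S)**2 = (16 + 10*sqrt(2))**2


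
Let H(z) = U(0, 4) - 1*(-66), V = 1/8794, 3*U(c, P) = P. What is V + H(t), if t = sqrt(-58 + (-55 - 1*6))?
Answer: 1776391/26382 ≈ 67.333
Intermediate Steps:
U(c, P) = P/3
t = I*sqrt(119) (t = sqrt(-58 + (-55 - 6)) = sqrt(-58 - 61) = sqrt(-119) = I*sqrt(119) ≈ 10.909*I)
V = 1/8794 ≈ 0.00011371
H(z) = 202/3 (H(z) = (1/3)*4 - 1*(-66) = 4/3 + 66 = 202/3)
V + H(t) = 1/8794 + 202/3 = 1776391/26382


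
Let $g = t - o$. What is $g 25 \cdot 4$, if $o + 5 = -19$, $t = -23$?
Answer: $100$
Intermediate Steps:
$o = -24$ ($o = -5 - 19 = -24$)
$g = 1$ ($g = -23 - -24 = -23 + 24 = 1$)
$g 25 \cdot 4 = 1 \cdot 25 \cdot 4 = 25 \cdot 4 = 100$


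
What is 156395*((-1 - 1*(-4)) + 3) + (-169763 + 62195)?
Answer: 830802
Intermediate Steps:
156395*((-1 - 1*(-4)) + 3) + (-169763 + 62195) = 156395*((-1 + 4) + 3) - 107568 = 156395*(3 + 3) - 107568 = 156395*6 - 107568 = 938370 - 107568 = 830802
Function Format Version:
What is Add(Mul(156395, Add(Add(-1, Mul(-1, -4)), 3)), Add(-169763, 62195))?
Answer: 830802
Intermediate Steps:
Add(Mul(156395, Add(Add(-1, Mul(-1, -4)), 3)), Add(-169763, 62195)) = Add(Mul(156395, Add(Add(-1, 4), 3)), -107568) = Add(Mul(156395, Add(3, 3)), -107568) = Add(Mul(156395, 6), -107568) = Add(938370, -107568) = 830802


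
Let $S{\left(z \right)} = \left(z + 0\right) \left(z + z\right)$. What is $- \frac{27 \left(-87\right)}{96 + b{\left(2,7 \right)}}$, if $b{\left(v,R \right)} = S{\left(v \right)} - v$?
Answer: $\frac{783}{34} \approx 23.029$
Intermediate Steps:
$S{\left(z \right)} = 2 z^{2}$ ($S{\left(z \right)} = z 2 z = 2 z^{2}$)
$b{\left(v,R \right)} = - v + 2 v^{2}$ ($b{\left(v,R \right)} = 2 v^{2} - v = - v + 2 v^{2}$)
$- \frac{27 \left(-87\right)}{96 + b{\left(2,7 \right)}} = - \frac{27 \left(-87\right)}{96 + 2 \left(-1 + 2 \cdot 2\right)} = - \frac{-2349}{96 + 2 \left(-1 + 4\right)} = - \frac{-2349}{96 + 2 \cdot 3} = - \frac{-2349}{96 + 6} = - \frac{-2349}{102} = \left(-1\right) \left(- \frac{783}{34}\right) = \frac{783}{34}$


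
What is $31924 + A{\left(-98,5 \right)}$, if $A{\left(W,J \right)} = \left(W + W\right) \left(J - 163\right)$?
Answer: $62892$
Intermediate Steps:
$A{\left(W,J \right)} = 2 W \left(-163 + J\right)$
$31924 + A{\left(-98,5 \right)} = 31924 + 2 \left(-98\right) \left(-163 + 5\right) = 31924 + 2 \left(-98\right) \left(-158\right) = 31924 + 30968 = 62892$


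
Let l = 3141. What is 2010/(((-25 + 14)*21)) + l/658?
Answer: -28429/7238 ≈ -3.9277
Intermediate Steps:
2010/(((-25 + 14)*21)) + l/658 = 2010/(((-25 + 14)*21)) + 3141/658 = 2010/((-11*21)) + 3141*(1/658) = 2010/(-231) + 3141/658 = 2010*(-1/231) + 3141/658 = -670/77 + 3141/658 = -28429/7238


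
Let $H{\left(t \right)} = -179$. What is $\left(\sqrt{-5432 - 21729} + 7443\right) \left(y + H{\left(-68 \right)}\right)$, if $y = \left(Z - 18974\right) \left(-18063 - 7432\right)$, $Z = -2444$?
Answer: $4064263033833 + 546051731 i \sqrt{27161} \approx 4.0643 \cdot 10^{12} + 8.9993 \cdot 10^{10} i$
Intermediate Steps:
$y = 546051910$ ($y = \left(-2444 - 18974\right) \left(-18063 - 7432\right) = \left(-21418\right) \left(-25495\right) = 546051910$)
$\left(\sqrt{-5432 - 21729} + 7443\right) \left(y + H{\left(-68 \right)}\right) = \left(\sqrt{-5432 - 21729} + 7443\right) \left(546051910 - 179\right) = \left(\sqrt{-27161} + 7443\right) 546051731 = \left(i \sqrt{27161} + 7443\right) 546051731 = \left(7443 + i \sqrt{27161}\right) 546051731 = 4064263033833 + 546051731 i \sqrt{27161}$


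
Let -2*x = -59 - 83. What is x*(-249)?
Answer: -17679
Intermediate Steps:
x = 71 (x = -(-59 - 83)/2 = -½*(-142) = 71)
x*(-249) = 71*(-249) = -17679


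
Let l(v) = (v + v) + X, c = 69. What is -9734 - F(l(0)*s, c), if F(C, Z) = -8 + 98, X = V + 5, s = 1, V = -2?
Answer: -9824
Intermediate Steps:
X = 3 (X = -2 + 5 = 3)
l(v) = 3 + 2*v (l(v) = (v + v) + 3 = 2*v + 3 = 3 + 2*v)
F(C, Z) = 90
-9734 - F(l(0)*s, c) = -9734 - 1*90 = -9734 - 90 = -9824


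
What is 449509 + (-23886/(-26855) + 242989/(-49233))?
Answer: 594313970522278/1322152215 ≈ 4.4951e+5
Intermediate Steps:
449509 + (-23886/(-26855) + 242989/(-49233)) = 449509 + (-23886*(-1/26855) + 242989*(-1/49233)) = 449509 + (23886/26855 - 242989/49233) = 449509 - 5349490157/1322152215 = 594313970522278/1322152215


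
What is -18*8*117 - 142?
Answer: -16990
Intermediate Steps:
-18*8*117 - 142 = -144*117 - 142 = -16848 - 142 = -16990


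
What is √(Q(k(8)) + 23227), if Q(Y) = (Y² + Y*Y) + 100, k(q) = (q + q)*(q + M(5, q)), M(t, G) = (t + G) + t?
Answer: √369439 ≈ 607.81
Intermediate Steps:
M(t, G) = G + 2*t (M(t, G) = (G + t) + t = G + 2*t)
k(q) = 2*q*(10 + 2*q) (k(q) = (q + q)*(q + (q + 2*5)) = (2*q)*(q + (q + 10)) = (2*q)*(q + (10 + q)) = (2*q)*(10 + 2*q) = 2*q*(10 + 2*q))
Q(Y) = 100 + 2*Y² (Q(Y) = (Y² + Y²) + 100 = 2*Y² + 100 = 100 + 2*Y²)
√(Q(k(8)) + 23227) = √((100 + 2*(4*8*(5 + 8))²) + 23227) = √((100 + 2*(4*8*13)²) + 23227) = √((100 + 2*416²) + 23227) = √((100 + 2*173056) + 23227) = √((100 + 346112) + 23227) = √(346212 + 23227) = √369439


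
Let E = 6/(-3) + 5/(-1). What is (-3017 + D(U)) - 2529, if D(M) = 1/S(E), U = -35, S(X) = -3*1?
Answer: -16639/3 ≈ -5546.3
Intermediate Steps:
E = -7 (E = 6*(-⅓) + 5*(-1) = -2 - 5 = -7)
S(X) = -3
D(M) = -⅓ (D(M) = 1/(-3) = -⅓)
(-3017 + D(U)) - 2529 = (-3017 - ⅓) - 2529 = -9052/3 - 2529 = -16639/3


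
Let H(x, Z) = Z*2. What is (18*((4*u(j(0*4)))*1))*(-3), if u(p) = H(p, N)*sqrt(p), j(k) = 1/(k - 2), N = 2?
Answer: -432*I*sqrt(2) ≈ -610.94*I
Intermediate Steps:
H(x, Z) = 2*Z
j(k) = 1/(-2 + k)
u(p) = 4*sqrt(p) (u(p) = (2*2)*sqrt(p) = 4*sqrt(p))
(18*((4*u(j(0*4)))*1))*(-3) = (18*((4*(4*sqrt(1/(-2 + 0*4))))*1))*(-3) = (18*((4*(4*sqrt(1/(-2 + 0))))*1))*(-3) = (18*((4*(4*sqrt(1/(-2))))*1))*(-3) = (18*((4*(4*sqrt(-1/2)))*1))*(-3) = (18*((4*(4*(I*sqrt(2)/2)))*1))*(-3) = (18*((4*(2*I*sqrt(2)))*1))*(-3) = (18*((8*I*sqrt(2))*1))*(-3) = (18*(8*I*sqrt(2)))*(-3) = (144*I*sqrt(2))*(-3) = -432*I*sqrt(2)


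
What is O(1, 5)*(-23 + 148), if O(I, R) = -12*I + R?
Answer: -875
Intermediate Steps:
O(I, R) = R - 12*I
O(1, 5)*(-23 + 148) = (5 - 12*1)*(-23 + 148) = (5 - 12)*125 = -7*125 = -875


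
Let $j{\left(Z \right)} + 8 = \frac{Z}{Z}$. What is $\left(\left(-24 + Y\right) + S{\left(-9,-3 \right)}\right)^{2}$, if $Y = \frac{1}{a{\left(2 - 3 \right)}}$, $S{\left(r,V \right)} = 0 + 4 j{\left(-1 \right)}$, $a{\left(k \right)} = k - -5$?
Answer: $\frac{42849}{16} \approx 2678.1$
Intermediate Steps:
$a{\left(k \right)} = 5 + k$ ($a{\left(k \right)} = k + 5 = 5 + k$)
$j{\left(Z \right)} = -7$ ($j{\left(Z \right)} = -8 + \frac{Z}{Z} = -8 + 1 = -7$)
$S{\left(r,V \right)} = -28$ ($S{\left(r,V \right)} = 0 + 4 \left(-7\right) = 0 - 28 = -28$)
$Y = \frac{1}{4}$ ($Y = \frac{1}{5 + \left(2 - 3\right)} = \frac{1}{5 - 1} = \frac{1}{4} \approx 0.25$)
$\left(\left(-24 + Y\right) + S{\left(-9,-3 \right)}\right)^{2} = \left(\left(-24 + \frac{1}{4}\right) - 28\right)^{2} = \left(- \frac{95}{4} - 28\right)^{2} = \left(- \frac{207}{4}\right)^{2} = \frac{42849}{16}$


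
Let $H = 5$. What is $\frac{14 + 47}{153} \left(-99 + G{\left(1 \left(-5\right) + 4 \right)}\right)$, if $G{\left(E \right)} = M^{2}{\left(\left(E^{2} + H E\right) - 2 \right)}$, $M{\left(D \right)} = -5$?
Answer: $- \frac{4514}{153} \approx -29.503$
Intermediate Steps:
$G{\left(E \right)} = 25$ ($G{\left(E \right)} = \left(-5\right)^{2} = 25$)
$\frac{14 + 47}{153} \left(-99 + G{\left(1 \left(-5\right) + 4 \right)}\right) = \frac{14 + 47}{153} \left(-99 + 25\right) = 61 \cdot \frac{1}{153} \left(-74\right) = \frac{61}{153} \left(-74\right) = - \frac{4514}{153}$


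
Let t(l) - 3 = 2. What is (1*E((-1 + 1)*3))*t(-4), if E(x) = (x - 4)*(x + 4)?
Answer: -80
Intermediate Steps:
t(l) = 5 (t(l) = 3 + 2 = 5)
E(x) = (-4 + x)*(4 + x)
(1*E((-1 + 1)*3))*t(-4) = (1*(-16 + ((-1 + 1)*3)**2))*5 = (1*(-16 + (0*3)**2))*5 = (1*(-16 + 0**2))*5 = (1*(-16 + 0))*5 = (1*(-16))*5 = -16*5 = -80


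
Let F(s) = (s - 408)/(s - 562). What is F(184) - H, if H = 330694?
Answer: -8928722/27 ≈ -3.3069e+5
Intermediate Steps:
F(s) = (-408 + s)/(-562 + s)
F(184) - H = (-408 + 184)/(-562 + 184) - 1*330694 = -224/(-378) - 330694 = -1/378*(-224) - 330694 = 16/27 - 330694 = -8928722/27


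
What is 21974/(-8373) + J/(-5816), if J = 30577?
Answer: -383822005/48697368 ≈ -7.8818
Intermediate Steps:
21974/(-8373) + J/(-5816) = 21974/(-8373) + 30577/(-5816) = 21974*(-1/8373) + 30577*(-1/5816) = -21974/8373 - 30577/5816 = -383822005/48697368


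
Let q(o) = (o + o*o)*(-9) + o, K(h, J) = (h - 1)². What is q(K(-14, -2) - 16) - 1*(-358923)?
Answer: -35878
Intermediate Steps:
K(h, J) = (-1 + h)²
q(o) = -9*o² - 8*o (q(o) = (o + o²)*(-9) + o = (-9*o - 9*o²) + o = -9*o² - 8*o)
q(K(-14, -2) - 16) - 1*(-358923) = -((-1 - 14)² - 16)*(8 + 9*((-1 - 14)² - 16)) - 1*(-358923) = -((-15)² - 16)*(8 + 9*((-15)² - 16)) + 358923 = -(225 - 16)*(8 + 9*(225 - 16)) + 358923 = -1*209*(8 + 9*209) + 358923 = -1*209*(8 + 1881) + 358923 = -1*209*1889 + 358923 = -394801 + 358923 = -35878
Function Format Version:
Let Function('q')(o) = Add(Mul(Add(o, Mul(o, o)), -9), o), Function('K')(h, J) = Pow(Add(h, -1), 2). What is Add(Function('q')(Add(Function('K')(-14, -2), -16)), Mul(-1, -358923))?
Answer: -35878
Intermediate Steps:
Function('K')(h, J) = Pow(Add(-1, h), 2)
Function('q')(o) = Add(Mul(-9, Pow(o, 2)), Mul(-8, o)) (Function('q')(o) = Add(Mul(Add(o, Pow(o, 2)), -9), o) = Add(Add(Mul(-9, o), Mul(-9, Pow(o, 2))), o) = Add(Mul(-9, Pow(o, 2)), Mul(-8, o)))
Add(Function('q')(Add(Function('K')(-14, -2), -16)), Mul(-1, -358923)) = Add(Mul(-1, Add(Pow(Add(-1, -14), 2), -16), Add(8, Mul(9, Add(Pow(Add(-1, -14), 2), -16)))), Mul(-1, -358923)) = Add(Mul(-1, Add(Pow(-15, 2), -16), Add(8, Mul(9, Add(Pow(-15, 2), -16)))), 358923) = Add(Mul(-1, Add(225, -16), Add(8, Mul(9, Add(225, -16)))), 358923) = Add(Mul(-1, 209, Add(8, Mul(9, 209))), 358923) = Add(Mul(-1, 209, Add(8, 1881)), 358923) = Add(Mul(-1, 209, 1889), 358923) = Add(-394801, 358923) = -35878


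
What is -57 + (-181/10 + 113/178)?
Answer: -33137/445 ≈ -74.465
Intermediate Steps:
-57 + (-181/10 + 113/178) = -57 - 7772/445 = -33137/445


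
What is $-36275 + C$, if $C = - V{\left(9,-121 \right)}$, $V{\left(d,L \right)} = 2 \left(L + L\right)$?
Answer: $-35791$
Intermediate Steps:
$V{\left(d,L \right)} = 4 L$ ($V{\left(d,L \right)} = 2 \cdot 2 L = 4 L$)
$C = 484$ ($C = - 4 \left(-121\right) = \left(-1\right) \left(-484\right) = 484$)
$-36275 + C = -36275 + 484 = -35791$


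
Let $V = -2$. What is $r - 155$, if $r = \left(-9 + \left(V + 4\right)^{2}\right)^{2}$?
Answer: $-130$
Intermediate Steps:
$r = 25$ ($r = \left(-9 + \left(-2 + 4\right)^{2}\right)^{2} = \left(-9 + 2^{2}\right)^{2} = \left(-9 + 4\right)^{2} = \left(-5\right)^{2} = 25$)
$r - 155 = 25 - 155 = -130$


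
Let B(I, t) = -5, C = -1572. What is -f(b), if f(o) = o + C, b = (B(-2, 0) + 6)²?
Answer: 1571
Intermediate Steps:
b = 1 (b = (-5 + 6)² = 1² = 1)
f(o) = -1572 + o (f(o) = o - 1572 = -1572 + o)
-f(b) = -(-1572 + 1) = -1*(-1571) = 1571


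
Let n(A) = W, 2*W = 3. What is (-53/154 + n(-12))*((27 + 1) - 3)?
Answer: 2225/77 ≈ 28.896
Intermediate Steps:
W = 3/2 (W = (1/2)*3 = 3/2 ≈ 1.5000)
n(A) = 3/2
(-53/154 + n(-12))*((27 + 1) - 3) = (-53/154 + 3/2)*((27 + 1) - 3) = (-53*1/154 + 3/2)*(28 - 3) = (-53/154 + 3/2)*25 = (89/77)*25 = 2225/77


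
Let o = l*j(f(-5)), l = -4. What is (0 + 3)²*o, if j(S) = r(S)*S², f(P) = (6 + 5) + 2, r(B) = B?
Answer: -79092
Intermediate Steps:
f(P) = 13 (f(P) = 11 + 2 = 13)
j(S) = S³ (j(S) = S*S² = S³)
o = -8788 (o = -4*13³ = -4*2197 = -8788)
(0 + 3)²*o = (0 + 3)²*(-8788) = 3²*(-8788) = 9*(-8788) = -79092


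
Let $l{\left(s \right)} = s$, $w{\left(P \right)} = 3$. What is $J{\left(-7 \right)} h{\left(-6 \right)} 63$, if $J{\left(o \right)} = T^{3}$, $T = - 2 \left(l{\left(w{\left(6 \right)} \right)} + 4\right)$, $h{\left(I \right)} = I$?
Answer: $1037232$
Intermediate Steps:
$T = -14$ ($T = - 2 \left(3 + 4\right) = \left(-2\right) 7 = -14$)
$J{\left(o \right)} = -2744$ ($J{\left(o \right)} = \left(-14\right)^{3} = -2744$)
$J{\left(-7 \right)} h{\left(-6 \right)} 63 = \left(-2744\right) \left(-6\right) 63 = 16464 \cdot 63 = 1037232$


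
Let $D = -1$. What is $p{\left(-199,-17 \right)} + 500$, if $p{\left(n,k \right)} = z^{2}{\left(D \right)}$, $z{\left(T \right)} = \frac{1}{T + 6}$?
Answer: $\frac{12501}{25} \approx 500.04$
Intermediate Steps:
$z{\left(T \right)} = \frac{1}{6 + T}$
$p{\left(n,k \right)} = \frac{1}{25}$ ($p{\left(n,k \right)} = \left(\frac{1}{6 - 1}\right)^{2} = \left(\frac{1}{5}\right)^{2} = \frac{1}{25}$)
$p{\left(-199,-17 \right)} + 500 = \frac{1}{25} + 500 = \frac{12501}{25}$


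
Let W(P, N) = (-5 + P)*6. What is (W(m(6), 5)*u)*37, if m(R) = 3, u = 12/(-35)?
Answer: 5328/35 ≈ 152.23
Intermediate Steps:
u = -12/35 (u = 12*(-1/35) = -12/35 ≈ -0.34286)
W(P, N) = -30 + 6*P
(W(m(6), 5)*u)*37 = ((-30 + 6*3)*(-12/35))*37 = ((-30 + 18)*(-12/35))*37 = -12*(-12/35)*37 = (144/35)*37 = 5328/35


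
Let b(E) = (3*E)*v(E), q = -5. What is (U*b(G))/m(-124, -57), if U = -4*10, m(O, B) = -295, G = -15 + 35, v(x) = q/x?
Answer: -120/59 ≈ -2.0339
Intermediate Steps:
v(x) = -5/x
G = 20
b(E) = -15 (b(E) = (3*E)*(-5/E) = -15)
U = -40
(U*b(G))/m(-124, -57) = -40*(-15)/(-295) = 600*(-1/295) = -120/59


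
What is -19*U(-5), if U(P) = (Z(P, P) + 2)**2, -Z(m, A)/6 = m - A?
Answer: -76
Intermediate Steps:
Z(m, A) = -6*m + 6*A (Z(m, A) = -6*(m - A) = -6*m + 6*A)
U(P) = 4 (U(P) = ((-6*P + 6*P) + 2)**2 = (0 + 2)**2 = 2**2 = 4)
-19*U(-5) = -19*4 = -76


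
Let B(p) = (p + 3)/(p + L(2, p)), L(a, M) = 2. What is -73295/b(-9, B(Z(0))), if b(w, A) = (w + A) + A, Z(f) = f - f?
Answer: 73295/6 ≈ 12216.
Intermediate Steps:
Z(f) = 0
B(p) = (3 + p)/(2 + p) (B(p) = (p + 3)/(p + 2) = (3 + p)/(2 + p))
b(w, A) = w + 2*A (b(w, A) = (A + w) + A = w + 2*A)
-73295/b(-9, B(Z(0))) = -73295/(-9 + 2*((3 + 0)/(2 + 0))) = -73295/(-9 + 2*(3/2)) = -73295/(-9 + 3) = -73295/(-6) = -73295*(-⅙) = 73295/6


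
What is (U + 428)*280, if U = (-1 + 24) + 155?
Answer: 169680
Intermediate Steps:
U = 178 (U = 23 + 155 = 178)
(U + 428)*280 = (178 + 428)*280 = 606*280 = 169680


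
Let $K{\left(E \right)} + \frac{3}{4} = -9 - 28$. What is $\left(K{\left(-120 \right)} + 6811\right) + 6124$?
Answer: $\frac{51589}{4} \approx 12897.0$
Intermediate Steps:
$K{\left(E \right)} = - \frac{151}{4}$ ($K{\left(E \right)} = - \frac{3}{4} - 37 = - \frac{151}{4}$)
$\left(K{\left(-120 \right)} + 6811\right) + 6124 = \left(- \frac{151}{4} + 6811\right) + 6124 = \frac{27093}{4} + 6124 = \frac{51589}{4}$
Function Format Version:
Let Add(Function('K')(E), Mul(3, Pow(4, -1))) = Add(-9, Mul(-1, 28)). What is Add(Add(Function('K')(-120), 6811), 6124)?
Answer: Rational(51589, 4) ≈ 12897.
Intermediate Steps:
Function('K')(E) = Rational(-151, 4) (Function('K')(E) = Add(Rational(-3, 4), Add(-9, Mul(-1, 28))) = Add(Rational(-3, 4), Add(-9, -28)) = Add(Rational(-3, 4), -37) = Rational(-151, 4))
Add(Add(Function('K')(-120), 6811), 6124) = Add(Add(Rational(-151, 4), 6811), 6124) = Add(Rational(27093, 4), 6124) = Rational(51589, 4)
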